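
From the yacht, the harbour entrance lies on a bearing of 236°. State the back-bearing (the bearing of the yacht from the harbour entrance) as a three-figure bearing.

056°

Back-bearing = 236° − 180° = 056°.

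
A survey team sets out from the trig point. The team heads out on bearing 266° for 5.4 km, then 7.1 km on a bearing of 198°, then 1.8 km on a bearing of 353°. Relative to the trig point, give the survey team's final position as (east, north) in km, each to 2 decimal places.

Leg 1 (266°, 5.4 km): east 5.4 sin 266° = -5.39, north 5.4 cos 266° = -0.38
Leg 2 (198°, 7.1 km): east 7.1 sin 198° = -2.19, north 7.1 cos 198° = -6.75
Leg 3 (353°, 1.8 km): east 1.8 sin 353° = -0.22, north 1.8 cos 353° = 1.79
Summing: -7.80 km east, -5.34 km north → (-7.80, -5.34).

(-7.80, -5.34)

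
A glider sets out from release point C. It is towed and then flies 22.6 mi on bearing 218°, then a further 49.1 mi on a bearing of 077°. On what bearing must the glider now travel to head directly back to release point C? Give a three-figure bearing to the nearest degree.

Leg 1 (218°, 22.6 mi): east 22.6 sin 218° = -13.91, north 22.6 cos 218° = -17.81
Leg 2 (077°, 49.1 mi): east 49.1 sin 77° = 47.84, north 49.1 cos 77° = 11.05
Net displacement: 33.93 east, -6.76 north. Direction back to start is (-33.93, 6.76): bearing = atan2(-33.93, 6.76) mod 360° = 281.27° ≈ 281°.

281°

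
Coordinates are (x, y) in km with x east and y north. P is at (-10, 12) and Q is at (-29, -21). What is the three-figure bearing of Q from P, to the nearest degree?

210°

Δeast = -29 − -10 = -19.00; Δnorth = -21 − 12 = -33.00.
Bearing = atan2(Δeast, Δnorth) mod 360° = 209.93° ≈ 210°.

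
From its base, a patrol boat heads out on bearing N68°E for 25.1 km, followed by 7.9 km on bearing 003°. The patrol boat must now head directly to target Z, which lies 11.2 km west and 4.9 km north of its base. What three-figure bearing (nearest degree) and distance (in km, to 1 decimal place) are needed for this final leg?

250°, 37.0 km

Leg 1 (N68°E, 25.1 km): east 25.1 sin 68° = 23.27, north 25.1 cos 68° = 9.40
Leg 2 (003°, 7.9 km): east 7.9 sin 3° = 0.41, north 7.9 cos 3° = 7.89
Current position: (23.69, 17.29). Target: (-11.2, 4.9). Remaining: Δeast = -34.89, Δnorth = -12.39.
Bearing = atan2(-34.89, -12.39) mod 360° = 250.44°; distance = √((-34.89)² + (-12.39)²) = 37.021 km.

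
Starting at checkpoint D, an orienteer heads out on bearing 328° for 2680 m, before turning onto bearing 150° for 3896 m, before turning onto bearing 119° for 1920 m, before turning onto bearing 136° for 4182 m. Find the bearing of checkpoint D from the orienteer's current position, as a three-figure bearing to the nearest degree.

Leg 1 (328°, 2680 m): east 2680 sin 328° = -1420.18, north 2680 cos 328° = 2272.77
Leg 2 (150°, 3896 m): east 3896 sin 150° = 1948.00, north 3896 cos 150° = -3374.03
Leg 3 (119°, 1920 m): east 1920 sin 119° = 1679.27, north 1920 cos 119° = -930.83
Leg 4 (136°, 4182 m): east 4182 sin 136° = 2905.06, north 4182 cos 136° = -3008.28
Net displacement: 5112.15 east, -5040.38 north. Direction back to start is (-5112.15, 5040.38): bearing = atan2(-5112.15, 5040.38) mod 360° = 314.59° ≈ 315°.

315°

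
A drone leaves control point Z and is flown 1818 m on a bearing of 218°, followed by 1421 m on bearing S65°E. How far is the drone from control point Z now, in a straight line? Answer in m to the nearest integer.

2040 m

Leg 1 (218°, 1818 m): east 1818 sin 218° = -1119.27, north 1818 cos 218° = -1432.60
Leg 2 (S65°E, 1421 m): east 1421 sin 115° = 1287.86, north 1421 cos 115° = -600.54
Net: 168.59 east, -2033.14 north. Distance = √((168.59)² + (-2033.14)²) = 2040.122 m.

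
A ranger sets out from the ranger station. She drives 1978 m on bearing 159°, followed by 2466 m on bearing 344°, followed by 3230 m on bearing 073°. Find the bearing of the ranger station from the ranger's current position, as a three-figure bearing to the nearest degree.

245°

Leg 1 (159°, 1978 m): east 1978 sin 159° = 708.85, north 1978 cos 159° = -1846.62
Leg 2 (344°, 2466 m): east 2466 sin 344° = -679.72, north 2466 cos 344° = 2370.47
Leg 3 (073°, 3230 m): east 3230 sin 73° = 3088.86, north 3230 cos 73° = 944.36
Net displacement: 3117.99 east, 1468.21 north. Direction back to start is (-3117.99, -1468.21): bearing = atan2(-3117.99, -1468.21) mod 360° = 244.79° ≈ 245°.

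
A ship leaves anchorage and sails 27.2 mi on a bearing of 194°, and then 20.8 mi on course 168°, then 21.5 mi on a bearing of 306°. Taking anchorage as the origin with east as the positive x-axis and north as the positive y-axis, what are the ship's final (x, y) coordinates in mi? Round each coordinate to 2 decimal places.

(-19.65, -34.10)

Leg 1 (194°, 27.2 mi): east 27.2 sin 194° = -6.58, north 27.2 cos 194° = -26.39
Leg 2 (168°, 20.8 mi): east 20.8 sin 168° = 4.32, north 20.8 cos 168° = -20.35
Leg 3 (306°, 21.5 mi): east 21.5 sin 306° = -17.39, north 21.5 cos 306° = 12.64
Summing: -19.65 mi east, -34.10 mi north → (-19.65, -34.10).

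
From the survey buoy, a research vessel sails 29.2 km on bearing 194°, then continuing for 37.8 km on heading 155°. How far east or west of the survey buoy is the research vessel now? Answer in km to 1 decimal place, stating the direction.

Leg 1 (194°, 29.2 km): east 29.2 sin 194° = -7.06, north 29.2 cos 194° = -28.33
Leg 2 (155°, 37.8 km): east 37.8 sin 155° = 15.97, north 37.8 cos 155° = -34.26
Net east component: 8.91 km.

8.9 km east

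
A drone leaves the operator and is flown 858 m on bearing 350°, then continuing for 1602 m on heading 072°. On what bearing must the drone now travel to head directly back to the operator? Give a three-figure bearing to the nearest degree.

226°

Leg 1 (350°, 858 m): east 858 sin 350° = -148.99, north 858 cos 350° = 844.97
Leg 2 (072°, 1602 m): east 1602 sin 72° = 1523.59, north 1602 cos 72° = 495.05
Net displacement: 1374.60 east, 1340.01 north. Direction back to start is (-1374.60, -1340.01): bearing = atan2(-1374.60, -1340.01) mod 360° = 225.73° ≈ 226°.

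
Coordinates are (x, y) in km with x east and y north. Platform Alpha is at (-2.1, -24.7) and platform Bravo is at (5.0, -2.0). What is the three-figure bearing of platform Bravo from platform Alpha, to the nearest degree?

017°

Δeast = 5.0 − -2.1 = 7.10; Δnorth = -2.0 − -24.7 = 22.70.
Bearing = atan2(Δeast, Δnorth) mod 360° = 17.37° ≈ 017°.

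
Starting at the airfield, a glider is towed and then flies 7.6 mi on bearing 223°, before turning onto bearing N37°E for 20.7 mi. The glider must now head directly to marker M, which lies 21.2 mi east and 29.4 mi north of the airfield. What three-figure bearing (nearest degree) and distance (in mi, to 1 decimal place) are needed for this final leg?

Leg 1 (223°, 7.6 mi): east 7.6 sin 223° = -5.18, north 7.6 cos 223° = -5.56
Leg 2 (N37°E, 20.7 mi): east 20.7 sin 37° = 12.46, north 20.7 cos 37° = 16.53
Current position: (7.27, 10.97). Target: (21.2, 29.4). Remaining: Δeast = 13.93, Δnorth = 18.43.
Bearing = atan2(13.93, 18.43) mod 360° = 37.08°; distance = √((13.93)² + (18.43)²) = 23.097 mi.

037°, 23.1 mi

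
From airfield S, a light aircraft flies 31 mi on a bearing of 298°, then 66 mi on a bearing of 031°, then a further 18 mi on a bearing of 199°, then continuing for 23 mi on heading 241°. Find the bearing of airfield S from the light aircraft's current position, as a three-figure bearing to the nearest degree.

Leg 1 (298°, 31 mi): east 31 sin 298° = -27.37, north 31 cos 298° = 14.55
Leg 2 (031°, 66 mi): east 66 sin 31° = 33.99, north 66 cos 31° = 56.57
Leg 3 (199°, 18 mi): east 18 sin 199° = -5.86, north 18 cos 199° = -17.02
Leg 4 (241°, 23 mi): east 23 sin 241° = -20.12, north 23 cos 241° = -11.15
Net displacement: -19.36 east, 42.96 north. Direction back to start is (19.36, -42.96): bearing = atan2(19.36, -42.96) mod 360° = 155.74° ≈ 156°.

156°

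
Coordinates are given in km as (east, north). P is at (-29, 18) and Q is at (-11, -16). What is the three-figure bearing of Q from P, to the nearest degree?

Δeast = -11 − -29 = 18.00; Δnorth = -16 − 18 = -34.00.
Bearing = atan2(Δeast, Δnorth) mod 360° = 152.10° ≈ 152°.

152°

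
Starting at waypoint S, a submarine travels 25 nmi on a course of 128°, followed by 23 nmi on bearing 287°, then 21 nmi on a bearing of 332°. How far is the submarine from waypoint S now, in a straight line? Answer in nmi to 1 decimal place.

15.7 nmi

Leg 1 (128°, 25 nmi): east 25 sin 128° = 19.70, north 25 cos 128° = -15.39
Leg 2 (287°, 23 nmi): east 23 sin 287° = -22.00, north 23 cos 287° = 6.72
Leg 3 (332°, 21 nmi): east 21 sin 332° = -9.86, north 21 cos 332° = 18.54
Net: -12.15 east, 9.87 north. Distance = √((-12.15)² + (9.87)²) = 15.660 nmi.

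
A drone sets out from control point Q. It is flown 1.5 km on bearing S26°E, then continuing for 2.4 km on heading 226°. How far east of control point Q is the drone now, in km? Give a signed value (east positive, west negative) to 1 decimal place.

-1.1 km

Leg 1 (S26°E, 1.5 km): east 1.5 sin 154° = 0.66, north 1.5 cos 154° = -1.35
Leg 2 (226°, 2.4 km): east 2.4 sin 226° = -1.73, north 2.4 cos 226° = -1.67
Net east component: -1.07 km.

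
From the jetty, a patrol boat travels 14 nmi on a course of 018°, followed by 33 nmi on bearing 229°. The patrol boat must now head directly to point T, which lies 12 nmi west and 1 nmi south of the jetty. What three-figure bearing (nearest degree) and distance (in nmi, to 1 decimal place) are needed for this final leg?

Leg 1 (018°, 14 nmi): east 14 sin 18° = 4.33, north 14 cos 18° = 13.31
Leg 2 (229°, 33 nmi): east 33 sin 229° = -24.91, north 33 cos 229° = -21.65
Current position: (-20.58, -8.34). Target: (-12, -1). Remaining: Δeast = 8.58, Δnorth = 7.34.
Bearing = atan2(8.58, 7.34) mod 360° = 49.47°; distance = √((8.58)² + (7.34)²) = 11.287 nmi.

049°, 11.3 nmi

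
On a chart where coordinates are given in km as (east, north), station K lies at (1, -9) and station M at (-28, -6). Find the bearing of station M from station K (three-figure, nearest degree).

276°

Δeast = -28 − 1 = -29.00; Δnorth = -6 − -9 = 3.00.
Bearing = atan2(Δeast, Δnorth) mod 360° = 275.91° ≈ 276°.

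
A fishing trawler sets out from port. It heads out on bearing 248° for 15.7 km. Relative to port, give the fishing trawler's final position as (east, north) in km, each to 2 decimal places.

(-14.56, -5.88)

Leg 1 (248°, 15.7 km): east 15.7 sin 248° = -14.56, north 15.7 cos 248° = -5.88
Summing: -14.56 km east, -5.88 km north → (-14.56, -5.88).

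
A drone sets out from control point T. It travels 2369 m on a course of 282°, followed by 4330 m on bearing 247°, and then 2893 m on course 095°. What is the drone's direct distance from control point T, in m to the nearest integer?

Leg 1 (282°, 2369 m): east 2369 sin 282° = -2317.23, north 2369 cos 282° = 492.54
Leg 2 (247°, 4330 m): east 4330 sin 247° = -3985.79, north 4330 cos 247° = -1691.87
Leg 3 (095°, 2893 m): east 2893 sin 95° = 2881.99, north 2893 cos 95° = -252.14
Net: -3421.03 east, -1451.46 north. Distance = √((-3421.03)² + (-1451.46)²) = 3716.204 m.

3716 m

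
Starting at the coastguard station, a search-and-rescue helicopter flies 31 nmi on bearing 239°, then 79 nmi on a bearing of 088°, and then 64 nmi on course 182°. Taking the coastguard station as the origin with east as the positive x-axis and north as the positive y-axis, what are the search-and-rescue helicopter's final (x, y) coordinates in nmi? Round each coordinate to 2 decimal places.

Leg 1 (239°, 31 nmi): east 31 sin 239° = -26.57, north 31 cos 239° = -15.97
Leg 2 (088°, 79 nmi): east 79 sin 88° = 78.95, north 79 cos 88° = 2.76
Leg 3 (182°, 64 nmi): east 64 sin 182° = -2.23, north 64 cos 182° = -63.96
Summing: 50.15 nmi east, -77.17 nmi north → (50.15, -77.17).

(50.15, -77.17)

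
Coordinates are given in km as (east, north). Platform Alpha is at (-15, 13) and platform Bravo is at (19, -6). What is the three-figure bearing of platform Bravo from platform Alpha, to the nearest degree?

119°

Δeast = 19 − -15 = 34.00; Δnorth = -6 − 13 = -19.00.
Bearing = atan2(Δeast, Δnorth) mod 360° = 119.20° ≈ 119°.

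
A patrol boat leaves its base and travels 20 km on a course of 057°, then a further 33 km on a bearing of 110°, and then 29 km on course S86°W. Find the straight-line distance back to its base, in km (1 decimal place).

19.0 km

Leg 1 (057°, 20 km): east 20 sin 57° = 16.77, north 20 cos 57° = 10.89
Leg 2 (110°, 33 km): east 33 sin 110° = 31.01, north 33 cos 110° = -11.29
Leg 3 (S86°W, 29 km): east 29 sin 266° = -28.93, north 29 cos 266° = -2.02
Net: 18.85 east, -2.42 north. Distance = √((18.85)² + (-2.42)²) = 19.008 km.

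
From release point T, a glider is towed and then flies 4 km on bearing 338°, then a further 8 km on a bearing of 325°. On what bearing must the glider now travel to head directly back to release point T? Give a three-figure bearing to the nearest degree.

Leg 1 (338°, 4 km): east 4 sin 338° = -1.50, north 4 cos 338° = 3.71
Leg 2 (325°, 8 km): east 8 sin 325° = -4.59, north 8 cos 325° = 6.55
Net displacement: -6.09 east, 10.26 north. Direction back to start is (6.09, -10.26): bearing = atan2(6.09, -10.26) mod 360° = 149.33° ≈ 149°.

149°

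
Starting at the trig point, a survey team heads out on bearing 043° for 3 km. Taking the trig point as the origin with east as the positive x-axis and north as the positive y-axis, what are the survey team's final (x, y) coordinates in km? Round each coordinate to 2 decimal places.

(2.05, 2.19)

Leg 1 (043°, 3 km): east 3 sin 43° = 2.05, north 3 cos 43° = 2.19
Summing: 2.05 km east, 2.19 km north → (2.05, 2.19).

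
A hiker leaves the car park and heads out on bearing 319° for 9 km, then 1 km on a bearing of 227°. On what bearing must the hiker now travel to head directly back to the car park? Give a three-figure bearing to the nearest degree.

133°

Leg 1 (319°, 9 km): east 9 sin 319° = -5.90, north 9 cos 319° = 6.79
Leg 2 (227°, 1 km): east 1 sin 227° = -0.73, north 1 cos 227° = -0.68
Net displacement: -6.64 east, 6.11 north. Direction back to start is (6.64, -6.11): bearing = atan2(6.64, -6.11) mod 360° = 132.64° ≈ 133°.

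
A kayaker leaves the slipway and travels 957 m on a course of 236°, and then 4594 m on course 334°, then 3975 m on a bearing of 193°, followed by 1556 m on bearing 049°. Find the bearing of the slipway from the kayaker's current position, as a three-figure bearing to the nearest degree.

106°

Leg 1 (236°, 957 m): east 957 sin 236° = -793.39, north 957 cos 236° = -535.15
Leg 2 (334°, 4594 m): east 4594 sin 334° = -2013.88, north 4594 cos 334° = 4129.06
Leg 3 (193°, 3975 m): east 3975 sin 193° = -894.18, north 3975 cos 193° = -3873.12
Leg 4 (049°, 1556 m): east 1556 sin 49° = 1174.33, north 1556 cos 49° = 1020.83
Net displacement: -2527.12 east, 741.62 north. Direction back to start is (2527.12, -741.62): bearing = atan2(2527.12, -741.62) mod 360° = 106.36° ≈ 106°.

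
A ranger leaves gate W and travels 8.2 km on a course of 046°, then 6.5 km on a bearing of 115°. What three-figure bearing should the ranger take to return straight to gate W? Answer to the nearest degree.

Leg 1 (046°, 8.2 km): east 8.2 sin 46° = 5.90, north 8.2 cos 46° = 5.70
Leg 2 (115°, 6.5 km): east 6.5 sin 115° = 5.89, north 6.5 cos 115° = -2.75
Net displacement: 11.79 east, 2.95 north. Direction back to start is (-11.79, -2.95): bearing = atan2(-11.79, -2.95) mod 360° = 255.96° ≈ 256°.

256°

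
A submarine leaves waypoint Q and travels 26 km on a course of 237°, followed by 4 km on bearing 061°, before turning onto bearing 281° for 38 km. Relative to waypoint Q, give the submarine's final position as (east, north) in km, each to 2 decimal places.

(-55.61, -4.97)

Leg 1 (237°, 26 km): east 26 sin 237° = -21.81, north 26 cos 237° = -14.16
Leg 2 (061°, 4 km): east 4 sin 61° = 3.50, north 4 cos 61° = 1.94
Leg 3 (281°, 38 km): east 38 sin 281° = -37.30, north 38 cos 281° = 7.25
Summing: -55.61 km east, -4.97 km north → (-55.61, -4.97).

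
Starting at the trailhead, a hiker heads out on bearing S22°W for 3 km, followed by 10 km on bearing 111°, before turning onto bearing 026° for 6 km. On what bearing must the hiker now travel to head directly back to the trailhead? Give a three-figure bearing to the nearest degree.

Leg 1 (S22°W, 3 km): east 3 sin 202° = -1.12, north 3 cos 202° = -2.78
Leg 2 (111°, 10 km): east 10 sin 111° = 9.34, north 10 cos 111° = -3.58
Leg 3 (026°, 6 km): east 6 sin 26° = 2.63, north 6 cos 26° = 5.39
Net displacement: 10.84 east, -0.97 north. Direction back to start is (-10.84, 0.97): bearing = atan2(-10.84, 0.97) mod 360° = 275.13° ≈ 275°.

275°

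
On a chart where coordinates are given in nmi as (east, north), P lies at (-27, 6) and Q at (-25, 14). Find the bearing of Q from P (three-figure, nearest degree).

014°

Δeast = -25 − -27 = 2.00; Δnorth = 14 − 6 = 8.00.
Bearing = atan2(Δeast, Δnorth) mod 360° = 14.04° ≈ 014°.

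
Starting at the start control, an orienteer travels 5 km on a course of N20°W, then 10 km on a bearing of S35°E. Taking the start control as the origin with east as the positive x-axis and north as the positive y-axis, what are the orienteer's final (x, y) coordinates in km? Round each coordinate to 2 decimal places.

(4.03, -3.49)

Leg 1 (N20°W, 5 km): east 5 sin 340° = -1.71, north 5 cos 340° = 4.70
Leg 2 (S35°E, 10 km): east 10 sin 145° = 5.74, north 10 cos 145° = -8.19
Summing: 4.03 km east, -3.49 km north → (4.03, -3.49).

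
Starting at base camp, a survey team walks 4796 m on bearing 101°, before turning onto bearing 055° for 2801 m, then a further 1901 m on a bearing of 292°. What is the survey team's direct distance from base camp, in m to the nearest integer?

Leg 1 (101°, 4796 m): east 4796 sin 101° = 4707.88, north 4796 cos 101° = -915.12
Leg 2 (055°, 2801 m): east 2801 sin 55° = 2294.44, north 2801 cos 55° = 1606.59
Leg 3 (292°, 1901 m): east 1901 sin 292° = -1762.58, north 1901 cos 292° = 712.13
Net: 5239.75 east, 1403.59 north. Distance = √((5239.75)² + (1403.59)²) = 5424.489 m.

5424 m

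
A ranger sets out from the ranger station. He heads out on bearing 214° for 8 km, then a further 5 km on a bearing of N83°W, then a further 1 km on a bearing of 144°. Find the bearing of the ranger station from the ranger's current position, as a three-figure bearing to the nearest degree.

052°

Leg 1 (214°, 8 km): east 8 sin 214° = -4.47, north 8 cos 214° = -6.63
Leg 2 (N83°W, 5 km): east 5 sin 277° = -4.96, north 5 cos 277° = 0.61
Leg 3 (144°, 1 km): east 1 sin 144° = 0.59, north 1 cos 144° = -0.81
Net displacement: -8.85 east, -6.83 north. Direction back to start is (8.85, 6.83): bearing = atan2(8.85, 6.83) mod 360° = 52.33° ≈ 052°.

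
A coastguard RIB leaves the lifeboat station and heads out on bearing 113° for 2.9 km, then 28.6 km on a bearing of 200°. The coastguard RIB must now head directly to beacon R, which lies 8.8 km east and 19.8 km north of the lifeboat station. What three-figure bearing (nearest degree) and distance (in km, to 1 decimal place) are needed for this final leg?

Leg 1 (113°, 2.9 km): east 2.9 sin 113° = 2.67, north 2.9 cos 113° = -1.13
Leg 2 (200°, 28.6 km): east 28.6 sin 200° = -9.78, north 28.6 cos 200° = -26.88
Current position: (-7.11, -28.01). Target: (8.8, 19.8). Remaining: Δeast = 15.91, Δnorth = 47.81.
Bearing = atan2(15.91, 47.81) mod 360° = 18.41°; distance = √((15.91)² + (47.81)²) = 50.387 km.

018°, 50.4 km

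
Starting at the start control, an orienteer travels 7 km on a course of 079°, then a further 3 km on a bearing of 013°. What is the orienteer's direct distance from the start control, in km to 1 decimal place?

Leg 1 (079°, 7 km): east 7 sin 79° = 6.87, north 7 cos 79° = 1.34
Leg 2 (013°, 3 km): east 3 sin 13° = 0.67, north 3 cos 13° = 2.92
Net: 7.55 east, 4.26 north. Distance = √((7.55)² + (4.26)²) = 8.665 km.

8.7 km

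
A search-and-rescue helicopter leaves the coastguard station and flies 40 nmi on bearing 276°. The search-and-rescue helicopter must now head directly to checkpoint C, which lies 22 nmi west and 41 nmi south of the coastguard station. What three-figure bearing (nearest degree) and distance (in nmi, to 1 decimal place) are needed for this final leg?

Leg 1 (276°, 40 nmi): east 40 sin 276° = -39.78, north 40 cos 276° = 4.18
Current position: (-39.78, 4.18). Target: (-22, -41). Remaining: Δeast = 17.78, Δnorth = -45.18.
Bearing = atan2(17.78, -45.18) mod 360° = 158.52°; distance = √((17.78)² + (-45.18)²) = 48.554 nmi.

159°, 48.6 nmi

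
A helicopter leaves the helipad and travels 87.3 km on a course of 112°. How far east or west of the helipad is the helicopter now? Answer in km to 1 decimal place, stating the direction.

Leg 1 (112°, 87.3 km): east 87.3 sin 112° = 80.94, north 87.3 cos 112° = -32.70
Net east component: 80.94 km.

80.9 km east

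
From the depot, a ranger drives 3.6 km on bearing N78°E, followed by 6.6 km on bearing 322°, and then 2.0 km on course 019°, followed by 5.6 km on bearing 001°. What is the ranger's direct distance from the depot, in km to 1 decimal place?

13.4 km

Leg 1 (N78°E, 3.6 km): east 3.6 sin 78° = 3.52, north 3.6 cos 78° = 0.75
Leg 2 (322°, 6.6 km): east 6.6 sin 322° = -4.06, north 6.6 cos 322° = 5.20
Leg 3 (019°, 2.0 km): east 2.0 sin 19° = 0.65, north 2.0 cos 19° = 1.89
Leg 4 (001°, 5.6 km): east 5.6 sin 1° = 0.10, north 5.6 cos 1° = 5.60
Net: 0.21 east, 13.44 north. Distance = √((0.21)² + (13.44)²) = 13.441 km.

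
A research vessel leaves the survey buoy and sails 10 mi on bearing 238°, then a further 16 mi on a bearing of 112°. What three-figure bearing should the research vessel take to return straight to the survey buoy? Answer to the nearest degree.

Leg 1 (238°, 10 mi): east 10 sin 238° = -8.48, north 10 cos 238° = -5.30
Leg 2 (112°, 16 mi): east 16 sin 112° = 14.83, north 16 cos 112° = -5.99
Net displacement: 6.35 east, -11.29 north. Direction back to start is (-6.35, 11.29): bearing = atan2(-6.35, 11.29) mod 360° = 330.63° ≈ 331°.

331°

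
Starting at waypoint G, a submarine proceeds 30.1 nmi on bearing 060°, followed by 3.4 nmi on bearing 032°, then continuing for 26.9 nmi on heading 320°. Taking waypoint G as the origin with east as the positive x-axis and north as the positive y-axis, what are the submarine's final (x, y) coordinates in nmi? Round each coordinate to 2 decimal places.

Leg 1 (060°, 30.1 nmi): east 30.1 sin 60° = 26.07, north 30.1 cos 60° = 15.05
Leg 2 (032°, 3.4 nmi): east 3.4 sin 32° = 1.80, north 3.4 cos 32° = 2.88
Leg 3 (320°, 26.9 nmi): east 26.9 sin 320° = -17.29, north 26.9 cos 320° = 20.61
Summing: 10.58 nmi east, 38.54 nmi north → (10.58, 38.54).

(10.58, 38.54)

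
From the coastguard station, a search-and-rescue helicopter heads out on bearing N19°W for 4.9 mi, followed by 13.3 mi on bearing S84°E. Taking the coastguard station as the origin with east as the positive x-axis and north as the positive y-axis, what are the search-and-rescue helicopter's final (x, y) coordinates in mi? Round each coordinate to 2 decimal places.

(11.63, 3.24)

Leg 1 (N19°W, 4.9 mi): east 4.9 sin 341° = -1.60, north 4.9 cos 341° = 4.63
Leg 2 (S84°E, 13.3 mi): east 13.3 sin 96° = 13.23, north 13.3 cos 96° = -1.39
Summing: 11.63 mi east, 3.24 mi north → (11.63, 3.24).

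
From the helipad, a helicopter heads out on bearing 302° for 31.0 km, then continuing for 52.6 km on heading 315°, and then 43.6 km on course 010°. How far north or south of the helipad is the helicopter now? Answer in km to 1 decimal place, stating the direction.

96.6 km north

Leg 1 (302°, 31.0 km): east 31.0 sin 302° = -26.29, north 31.0 cos 302° = 16.43
Leg 2 (315°, 52.6 km): east 52.6 sin 315° = -37.19, north 52.6 cos 315° = 37.19
Leg 3 (010°, 43.6 km): east 43.6 sin 10° = 7.57, north 43.6 cos 10° = 42.94
Net north component: 96.56 km.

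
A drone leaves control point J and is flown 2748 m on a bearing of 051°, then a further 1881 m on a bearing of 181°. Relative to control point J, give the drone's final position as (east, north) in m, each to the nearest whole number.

Leg 1 (051°, 2748 m): east 2748 sin 51° = 2135.60, north 2748 cos 51° = 1729.37
Leg 2 (181°, 1881 m): east 1881 sin 181° = -32.83, north 1881 cos 181° = -1880.71
Summing: 2102.77 m east, -151.34 m north → (2103, -151).

(2103, -151)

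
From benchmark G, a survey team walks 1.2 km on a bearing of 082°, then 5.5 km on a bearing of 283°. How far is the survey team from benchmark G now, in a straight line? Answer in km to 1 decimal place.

4.4 km

Leg 1 (082°, 1.2 km): east 1.2 sin 82° = 1.19, north 1.2 cos 82° = 0.17
Leg 2 (283°, 5.5 km): east 5.5 sin 283° = -5.36, north 5.5 cos 283° = 1.24
Net: -4.17 east, 1.40 north. Distance = √((-4.17)² + (1.40)²) = 4.401 km.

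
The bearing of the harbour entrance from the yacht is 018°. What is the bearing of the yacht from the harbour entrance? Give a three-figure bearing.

Back-bearing = 018° + 180° = 198°.

198°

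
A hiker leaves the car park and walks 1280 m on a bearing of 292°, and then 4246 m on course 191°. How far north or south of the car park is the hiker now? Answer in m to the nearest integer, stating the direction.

Leg 1 (292°, 1280 m): east 1280 sin 292° = -1186.80, north 1280 cos 292° = 479.50
Leg 2 (191°, 4246 m): east 4246 sin 191° = -810.17, north 4246 cos 191° = -4167.99
Net north component: -3688.49 m.

3688 m south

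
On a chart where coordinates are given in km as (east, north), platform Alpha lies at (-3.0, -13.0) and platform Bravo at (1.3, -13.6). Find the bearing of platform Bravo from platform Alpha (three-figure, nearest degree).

098°

Δeast = 1.3 − -3.0 = 4.30; Δnorth = -13.6 − -13.0 = -0.60.
Bearing = atan2(Δeast, Δnorth) mod 360° = 97.94° ≈ 098°.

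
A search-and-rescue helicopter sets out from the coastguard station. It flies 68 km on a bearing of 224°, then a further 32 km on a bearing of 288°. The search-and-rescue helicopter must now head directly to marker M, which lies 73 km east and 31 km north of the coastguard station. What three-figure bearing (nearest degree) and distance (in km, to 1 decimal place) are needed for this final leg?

Leg 1 (224°, 68 km): east 68 sin 224° = -47.24, north 68 cos 224° = -48.92
Leg 2 (288°, 32 km): east 32 sin 288° = -30.43, north 32 cos 288° = 9.89
Current position: (-77.67, -39.03). Target: (73, 31). Remaining: Δeast = 150.67, Δnorth = 70.03.
Bearing = atan2(150.67, 70.03) mod 360° = 65.07°; distance = √((150.67)² + (70.03)²) = 166.149 km.

065°, 166.1 km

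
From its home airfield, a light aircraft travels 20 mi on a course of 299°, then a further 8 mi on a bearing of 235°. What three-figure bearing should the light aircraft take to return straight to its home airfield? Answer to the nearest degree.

102°

Leg 1 (299°, 20 mi): east 20 sin 299° = -17.49, north 20 cos 299° = 9.70
Leg 2 (235°, 8 mi): east 8 sin 235° = -6.55, north 8 cos 235° = -4.59
Net displacement: -24.05 east, 5.11 north. Direction back to start is (24.05, -5.11): bearing = atan2(24.05, -5.11) mod 360° = 101.99° ≈ 102°.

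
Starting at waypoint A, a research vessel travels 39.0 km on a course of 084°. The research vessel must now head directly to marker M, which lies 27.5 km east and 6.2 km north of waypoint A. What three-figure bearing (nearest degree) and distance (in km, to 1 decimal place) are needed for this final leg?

Leg 1 (084°, 39.0 km): east 39.0 sin 84° = 38.79, north 39.0 cos 84° = 4.08
Current position: (38.79, 4.08). Target: (27.5, 6.2). Remaining: Δeast = -11.29, Δnorth = 2.12.
Bearing = atan2(-11.29, 2.12) mod 360° = 280.65°; distance = √((-11.29)² + (2.12)²) = 11.484 km.

281°, 11.5 km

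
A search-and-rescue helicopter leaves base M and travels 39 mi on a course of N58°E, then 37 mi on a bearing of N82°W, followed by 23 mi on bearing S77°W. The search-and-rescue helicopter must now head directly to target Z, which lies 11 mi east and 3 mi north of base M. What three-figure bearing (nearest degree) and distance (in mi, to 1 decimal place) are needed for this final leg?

116°, 41.0 mi

Leg 1 (N58°E, 39 mi): east 39 sin 58° = 33.07, north 39 cos 58° = 20.67
Leg 2 (N82°W, 37 mi): east 37 sin 278° = -36.64, north 37 cos 278° = 5.15
Leg 3 (S77°W, 23 mi): east 23 sin 257° = -22.41, north 23 cos 257° = -5.17
Current position: (-25.98, 20.64). Target: (11, 3). Remaining: Δeast = 36.98, Δnorth = -17.64.
Bearing = atan2(36.98, -17.64) mod 360° = 115.51°; distance = √((36.98)² + (-17.64)²) = 40.970 mi.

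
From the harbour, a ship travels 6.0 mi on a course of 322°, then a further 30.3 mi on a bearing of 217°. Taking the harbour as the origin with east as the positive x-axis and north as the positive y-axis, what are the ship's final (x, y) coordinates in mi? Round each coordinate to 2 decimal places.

Leg 1 (322°, 6.0 mi): east 6.0 sin 322° = -3.69, north 6.0 cos 322° = 4.73
Leg 2 (217°, 30.3 mi): east 30.3 sin 217° = -18.23, north 30.3 cos 217° = -24.20
Summing: -21.93 mi east, -19.47 mi north → (-21.93, -19.47).

(-21.93, -19.47)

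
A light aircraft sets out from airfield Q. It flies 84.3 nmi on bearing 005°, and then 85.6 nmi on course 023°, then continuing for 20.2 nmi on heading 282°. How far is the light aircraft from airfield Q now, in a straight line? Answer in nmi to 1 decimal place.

168.3 nmi

Leg 1 (005°, 84.3 nmi): east 84.3 sin 5° = 7.35, north 84.3 cos 5° = 83.98
Leg 2 (023°, 85.6 nmi): east 85.6 sin 23° = 33.45, north 85.6 cos 23° = 78.80
Leg 3 (282°, 20.2 nmi): east 20.2 sin 282° = -19.76, north 20.2 cos 282° = 4.20
Net: 21.04 east, 166.97 north. Distance = √((21.04)² + (166.97)²) = 168.294 nmi.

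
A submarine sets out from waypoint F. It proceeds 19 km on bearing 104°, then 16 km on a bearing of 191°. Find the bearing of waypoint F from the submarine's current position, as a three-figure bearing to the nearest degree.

Leg 1 (104°, 19 km): east 19 sin 104° = 18.44, north 19 cos 104° = -4.60
Leg 2 (191°, 16 km): east 16 sin 191° = -3.05, north 16 cos 191° = -15.71
Net displacement: 15.38 east, -20.30 north. Direction back to start is (-15.38, 20.30): bearing = atan2(-15.38, 20.30) mod 360° = 322.85° ≈ 323°.

323°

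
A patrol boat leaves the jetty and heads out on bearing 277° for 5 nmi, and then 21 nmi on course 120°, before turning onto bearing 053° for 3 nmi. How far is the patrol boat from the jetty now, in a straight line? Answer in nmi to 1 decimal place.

17.6 nmi

Leg 1 (277°, 5 nmi): east 5 sin 277° = -4.96, north 5 cos 277° = 0.61
Leg 2 (120°, 21 nmi): east 21 sin 120° = 18.19, north 21 cos 120° = -10.50
Leg 3 (053°, 3 nmi): east 3 sin 53° = 2.40, north 3 cos 53° = 1.81
Net: 15.62 east, -8.09 north. Distance = √((15.62)² + (-8.09)²) = 17.588 nmi.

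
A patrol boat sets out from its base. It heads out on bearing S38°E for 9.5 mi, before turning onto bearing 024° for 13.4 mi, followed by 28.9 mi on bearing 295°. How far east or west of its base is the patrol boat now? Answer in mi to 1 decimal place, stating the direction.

14.9 mi west

Leg 1 (S38°E, 9.5 mi): east 9.5 sin 142° = 5.85, north 9.5 cos 142° = -7.49
Leg 2 (024°, 13.4 mi): east 13.4 sin 24° = 5.45, north 13.4 cos 24° = 12.24
Leg 3 (295°, 28.9 mi): east 28.9 sin 295° = -26.19, north 28.9 cos 295° = 12.21
Net east component: -14.89 mi.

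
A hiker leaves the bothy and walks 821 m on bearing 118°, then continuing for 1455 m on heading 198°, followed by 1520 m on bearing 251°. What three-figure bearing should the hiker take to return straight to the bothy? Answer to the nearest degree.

027°

Leg 1 (118°, 821 m): east 821 sin 118° = 724.90, north 821 cos 118° = -385.44
Leg 2 (198°, 1455 m): east 1455 sin 198° = -449.62, north 1455 cos 198° = -1383.79
Leg 3 (251°, 1520 m): east 1520 sin 251° = -1437.19, north 1520 cos 251° = -494.86
Net displacement: -1161.91 east, -2264.09 north. Direction back to start is (1161.91, 2264.09): bearing = atan2(1161.91, 2264.09) mod 360° = 27.17° ≈ 027°.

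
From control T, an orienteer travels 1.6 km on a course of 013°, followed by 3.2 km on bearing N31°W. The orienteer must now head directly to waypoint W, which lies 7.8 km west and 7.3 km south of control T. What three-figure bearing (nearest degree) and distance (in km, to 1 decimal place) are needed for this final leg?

209°, 13.3 km

Leg 1 (013°, 1.6 km): east 1.6 sin 13° = 0.36, north 1.6 cos 13° = 1.56
Leg 2 (N31°W, 3.2 km): east 3.2 sin 329° = -1.65, north 3.2 cos 329° = 2.74
Current position: (-1.29, 4.30). Target: (-7.8, -7.3). Remaining: Δeast = -6.51, Δnorth = -11.60.
Bearing = atan2(-6.51, -11.60) mod 360° = 209.30°; distance = √((-6.51)² + (-11.60)²) = 13.304 km.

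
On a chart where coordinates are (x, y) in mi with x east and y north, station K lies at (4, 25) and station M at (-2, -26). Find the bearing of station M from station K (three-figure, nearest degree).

Δeast = -2 − 4 = -6.00; Δnorth = -26 − 25 = -51.00.
Bearing = atan2(Δeast, Δnorth) mod 360° = 186.71° ≈ 187°.

187°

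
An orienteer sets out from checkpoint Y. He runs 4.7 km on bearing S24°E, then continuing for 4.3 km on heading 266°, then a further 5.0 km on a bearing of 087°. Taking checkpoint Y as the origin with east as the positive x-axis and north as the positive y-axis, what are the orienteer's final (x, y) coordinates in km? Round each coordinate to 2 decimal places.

(2.62, -4.33)

Leg 1 (S24°E, 4.7 km): east 4.7 sin 156° = 1.91, north 4.7 cos 156° = -4.29
Leg 2 (266°, 4.3 km): east 4.3 sin 266° = -4.29, north 4.3 cos 266° = -0.30
Leg 3 (087°, 5.0 km): east 5.0 sin 87° = 4.99, north 5.0 cos 87° = 0.26
Summing: 2.62 km east, -4.33 km north → (2.62, -4.33).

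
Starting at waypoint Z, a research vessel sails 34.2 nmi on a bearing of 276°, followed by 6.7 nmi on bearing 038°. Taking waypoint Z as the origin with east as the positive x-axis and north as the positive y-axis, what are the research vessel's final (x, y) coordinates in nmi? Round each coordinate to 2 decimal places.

Leg 1 (276°, 34.2 nmi): east 34.2 sin 276° = -34.01, north 34.2 cos 276° = 3.57
Leg 2 (038°, 6.7 nmi): east 6.7 sin 38° = 4.12, north 6.7 cos 38° = 5.28
Summing: -29.89 nmi east, 8.85 nmi north → (-29.89, 8.85).

(-29.89, 8.85)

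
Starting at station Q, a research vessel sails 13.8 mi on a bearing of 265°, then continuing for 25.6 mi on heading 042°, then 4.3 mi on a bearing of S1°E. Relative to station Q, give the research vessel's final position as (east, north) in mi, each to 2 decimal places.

(3.46, 13.52)

Leg 1 (265°, 13.8 mi): east 13.8 sin 265° = -13.75, north 13.8 cos 265° = -1.20
Leg 2 (042°, 25.6 mi): east 25.6 sin 42° = 17.13, north 25.6 cos 42° = 19.02
Leg 3 (S1°E, 4.3 mi): east 4.3 sin 179° = 0.08, north 4.3 cos 179° = -4.30
Summing: 3.46 mi east, 13.52 mi north → (3.46, 13.52).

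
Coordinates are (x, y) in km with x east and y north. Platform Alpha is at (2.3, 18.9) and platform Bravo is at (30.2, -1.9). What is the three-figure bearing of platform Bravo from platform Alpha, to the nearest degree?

Δeast = 30.2 − 2.3 = 27.90; Δnorth = -1.9 − 18.9 = -20.80.
Bearing = atan2(Δeast, Δnorth) mod 360° = 126.71° ≈ 127°.

127°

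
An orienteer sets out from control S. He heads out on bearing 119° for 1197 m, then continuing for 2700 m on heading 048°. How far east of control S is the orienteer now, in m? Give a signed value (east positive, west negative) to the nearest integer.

Leg 1 (119°, 1197 m): east 1197 sin 119° = 1046.92, north 1197 cos 119° = -580.32
Leg 2 (048°, 2700 m): east 2700 sin 48° = 2006.49, north 2700 cos 48° = 1806.65
Net east component: 3053.41 m.

3053 m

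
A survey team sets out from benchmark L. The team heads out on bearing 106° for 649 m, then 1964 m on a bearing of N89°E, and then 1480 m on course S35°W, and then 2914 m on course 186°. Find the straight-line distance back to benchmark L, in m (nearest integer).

4490 m

Leg 1 (106°, 649 m): east 649 sin 106° = 623.86, north 649 cos 106° = -178.89
Leg 2 (N89°E, 1964 m): east 1964 sin 89° = 1963.70, north 1964 cos 89° = 34.28
Leg 3 (S35°W, 1480 m): east 1480 sin 215° = -848.89, north 1480 cos 215° = -1212.35
Leg 4 (186°, 2914 m): east 2914 sin 186° = -304.60, north 2914 cos 186° = -2898.04
Net: 1434.07 east, -4254.99 north. Distance = √((1434.07)² + (-4254.99)²) = 4490.159 m.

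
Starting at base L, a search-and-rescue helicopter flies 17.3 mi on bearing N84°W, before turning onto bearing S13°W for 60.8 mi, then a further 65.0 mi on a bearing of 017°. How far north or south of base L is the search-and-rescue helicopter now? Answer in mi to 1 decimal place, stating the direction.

4.7 mi north

Leg 1 (N84°W, 17.3 mi): east 17.3 sin 276° = -17.21, north 17.3 cos 276° = 1.81
Leg 2 (S13°W, 60.8 mi): east 60.8 sin 193° = -13.68, north 60.8 cos 193° = -59.24
Leg 3 (017°, 65.0 mi): east 65.0 sin 17° = 19.00, north 65.0 cos 17° = 62.16
Net north component: 4.73 mi.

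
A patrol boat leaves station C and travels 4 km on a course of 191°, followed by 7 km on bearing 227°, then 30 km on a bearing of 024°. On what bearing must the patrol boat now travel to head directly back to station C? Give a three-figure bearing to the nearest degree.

Leg 1 (191°, 4 km): east 4 sin 191° = -0.76, north 4 cos 191° = -3.93
Leg 2 (227°, 7 km): east 7 sin 227° = -5.12, north 7 cos 227° = -4.77
Leg 3 (024°, 30 km): east 30 sin 24° = 12.20, north 30 cos 24° = 27.41
Net displacement: 6.32 east, 18.71 north. Direction back to start is (-6.32, -18.71): bearing = atan2(-6.32, -18.71) mod 360° = 198.67° ≈ 199°.

199°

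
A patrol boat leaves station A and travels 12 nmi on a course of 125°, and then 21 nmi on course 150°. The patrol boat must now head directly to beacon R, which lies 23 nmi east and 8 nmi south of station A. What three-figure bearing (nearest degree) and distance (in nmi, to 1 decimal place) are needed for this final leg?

Leg 1 (125°, 12 nmi): east 12 sin 125° = 9.83, north 12 cos 125° = -6.88
Leg 2 (150°, 21 nmi): east 21 sin 150° = 10.50, north 21 cos 150° = -18.19
Current position: (20.33, -25.07). Target: (23, -8). Remaining: Δeast = 2.67, Δnorth = 17.07.
Bearing = atan2(2.67, 17.07) mod 360° = 8.89°; distance = √((2.67)² + (17.07)²) = 17.277 nmi.

009°, 17.3 nmi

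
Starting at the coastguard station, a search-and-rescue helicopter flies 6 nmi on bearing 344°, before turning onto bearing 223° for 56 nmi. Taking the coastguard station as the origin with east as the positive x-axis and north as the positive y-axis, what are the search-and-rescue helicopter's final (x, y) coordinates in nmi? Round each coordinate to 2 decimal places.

Leg 1 (344°, 6 nmi): east 6 sin 344° = -1.65, north 6 cos 344° = 5.77
Leg 2 (223°, 56 nmi): east 56 sin 223° = -38.19, north 56 cos 223° = -40.96
Summing: -39.85 nmi east, -35.19 nmi north → (-39.85, -35.19).

(-39.85, -35.19)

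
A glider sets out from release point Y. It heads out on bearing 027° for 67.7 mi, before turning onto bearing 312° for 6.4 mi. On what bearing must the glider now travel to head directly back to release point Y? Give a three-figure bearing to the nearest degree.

Leg 1 (027°, 67.7 mi): east 67.7 sin 27° = 30.74, north 67.7 cos 27° = 60.32
Leg 2 (312°, 6.4 mi): east 6.4 sin 312° = -4.76, north 6.4 cos 312° = 4.28
Net displacement: 25.98 east, 64.60 north. Direction back to start is (-25.98, -64.60): bearing = atan2(-25.98, -64.60) mod 360° = 201.91° ≈ 202°.

202°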